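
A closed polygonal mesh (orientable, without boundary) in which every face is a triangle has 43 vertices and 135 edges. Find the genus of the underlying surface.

2

Every face is a triangle and each edge borders two faces, so 3F = 2·135, giving F = 90.
χ = V − E + F = 43 − 135 + 90 = -2.
For a closed orientable surface χ = 2 − 2g, so g = (2 − (-2))/2 = 2.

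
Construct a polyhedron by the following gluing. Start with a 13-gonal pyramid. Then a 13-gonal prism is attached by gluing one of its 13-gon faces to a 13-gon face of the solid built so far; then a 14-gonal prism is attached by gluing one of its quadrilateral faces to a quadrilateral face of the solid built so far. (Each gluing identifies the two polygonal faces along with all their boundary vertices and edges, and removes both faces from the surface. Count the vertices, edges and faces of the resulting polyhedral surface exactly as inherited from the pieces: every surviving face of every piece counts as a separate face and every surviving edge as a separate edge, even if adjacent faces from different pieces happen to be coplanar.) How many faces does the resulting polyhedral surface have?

41

A 13-gonal pyramid: V=14, E=26, F=14.
Attach a 13-gonal prism (V=26, E=39, F=15) along a 13-gon: merge 13 vertices and 13 edges, delete both glued faces → V=27, E=52, F=27.
Attach a 14-gonal prism (V=28, E=42, F=16) along a 4-gon: merge 4 vertices and 4 edges, delete both glued faces → V=51, E=90, F=41.
Check: V − E + F = 51 − 90 + 41 = 2.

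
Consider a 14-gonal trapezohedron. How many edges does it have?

56

The n-trapezohedron (dual of the n-antiprism) has V = 2·14 + 2 = 30, E = 4·14 = 56, F = 2·14 = 28.
Check: V − E + F = 30 − 56 + 28 = 2.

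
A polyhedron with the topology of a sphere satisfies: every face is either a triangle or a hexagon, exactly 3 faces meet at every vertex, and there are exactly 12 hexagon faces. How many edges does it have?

42

Let x be the number of triangles; then F = 12 + x.
Edge–face incidences: 2E = 6·12 + 3·x = 72 + 3x.
Every vertex has degree 3, so 3V = 2E.
Euler: V − E + F = 2 ⇒ (2E)/3 − E + (12 + x) = 2.
Multiply by 6: 2·(2E) − 3·(2E) + 6·(12 + x) = 12, i.e. 72 + 6x − (72 + 3x) = 12.
Collecting terms: 3x = 12, so x = 4.
Then 2E = 72 + 3·4 = 84, so E = 42, V = 2E/3 = 28, F = 12 + 4 = 16.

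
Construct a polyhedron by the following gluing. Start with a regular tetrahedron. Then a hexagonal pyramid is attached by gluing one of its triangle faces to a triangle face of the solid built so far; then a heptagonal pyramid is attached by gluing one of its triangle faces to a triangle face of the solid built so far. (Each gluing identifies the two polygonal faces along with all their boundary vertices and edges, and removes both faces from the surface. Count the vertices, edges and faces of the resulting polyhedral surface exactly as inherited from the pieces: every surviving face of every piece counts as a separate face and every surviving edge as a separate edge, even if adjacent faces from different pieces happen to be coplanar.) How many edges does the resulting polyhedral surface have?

26

A regular tetrahedron: V=4, E=6, F=4.
Attach a hexagonal pyramid (V=7, E=12, F=7) along a 3-gon: merge 3 vertices and 3 edges, delete both glued faces → V=8, E=15, F=9.
Attach a heptagonal pyramid (V=8, E=14, F=8) along a 3-gon: merge 3 vertices and 3 edges, delete both glued faces → V=13, E=26, F=15.
Check: V − E + F = 13 − 26 + 15 = 2.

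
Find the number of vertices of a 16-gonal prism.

A prism on an n-gon has two n-gon bases and n rectangular sides: V = 2·16 = 32, E = 3·16 = 48, F = 16 + 2 = 18.

32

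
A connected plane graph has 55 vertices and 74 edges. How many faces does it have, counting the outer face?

21

Euler's formula for a connected plane graph: V − E + F = 2, so F = 2 − 55 + 74 = 21.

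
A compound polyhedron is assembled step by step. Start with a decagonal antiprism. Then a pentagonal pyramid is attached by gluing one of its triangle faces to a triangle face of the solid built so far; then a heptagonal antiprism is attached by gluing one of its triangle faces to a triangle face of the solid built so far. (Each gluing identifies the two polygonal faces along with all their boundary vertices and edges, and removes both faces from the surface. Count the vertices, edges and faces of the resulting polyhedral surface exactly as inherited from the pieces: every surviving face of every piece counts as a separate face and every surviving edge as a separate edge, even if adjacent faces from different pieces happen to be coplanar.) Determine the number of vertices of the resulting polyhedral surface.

34

A decagonal antiprism: V=20, E=40, F=22.
Attach a pentagonal pyramid (V=6, E=10, F=6) along a 3-gon: merge 3 vertices and 3 edges, delete both glued faces → V=23, E=47, F=26.
Attach a heptagonal antiprism (V=14, E=28, F=16) along a 3-gon: merge 3 vertices and 3 edges, delete both glued faces → V=34, E=72, F=40.
Check: V − E + F = 34 − 72 + 40 = 2.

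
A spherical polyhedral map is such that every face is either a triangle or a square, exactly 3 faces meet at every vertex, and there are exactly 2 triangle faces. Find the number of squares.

3

Let x be the number of squares; then F = 2 + x.
Edge–face incidences: 2E = 3·2 + 4·x = 6 + 4x.
Every vertex has degree 3, so 3V = 2E.
Euler: V − E + F = 2 ⇒ (2E)/3 − E + (2 + x) = 2.
Multiply by 6: 2·(2E) − 3·(2E) + 6·(2 + x) = 12, i.e. 12 + 6x − (6 + 4x) = 12.
Collecting terms: 2x + 6 = 12, so 2x = 6, so x = 3.
Then 2E = 6 + 4·3 = 18, so E = 9, V = 2E/3 = 6, F = 2 + 3 = 5.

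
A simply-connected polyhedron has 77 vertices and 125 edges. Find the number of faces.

50

Here V − E + F = 2.
F = 2 − V + E = 2 − 77 + 125 = 50.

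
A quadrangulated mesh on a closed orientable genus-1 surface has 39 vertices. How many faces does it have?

χ = 2 − 2·1 = 0, and every face is a square so 4F = 2E.
V − E + F = 0 with E = 4F/2 gives 39 − (4/2 − 1)·F = 0, so F = 39 and E = 78.

39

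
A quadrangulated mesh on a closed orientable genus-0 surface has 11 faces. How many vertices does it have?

χ = 2 − 2·0 = 2, and every face is a square so 4F = 2E.
E = 4·11/2 = 22. Then V = 2 + E − F = 2 + 22 − 11 = 13.

13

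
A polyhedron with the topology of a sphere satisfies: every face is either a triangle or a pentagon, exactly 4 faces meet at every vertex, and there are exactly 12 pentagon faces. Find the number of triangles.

20

Let x be the number of triangles; then F = 12 + x.
Edge–face incidences: 2E = 5·12 + 3·x = 60 + 3x.
Every vertex has degree 4, so 4V = 2E.
Euler: V − E + F = 2 ⇒ (2E)/4 − E + (12 + x) = 2.
Multiply by 8: 2·(2E) − 4·(2E) + 8·(12 + x) = 16, i.e. 96 + 8x − 2·(60 + 3x) = 16.
Collecting terms: 2x − 24 = 16, so 2x = 40, so x = 20.
Then 2E = 60 + 3·20 = 120, so E = 60, V = 2E/4 = 30, F = 12 + 20 = 32.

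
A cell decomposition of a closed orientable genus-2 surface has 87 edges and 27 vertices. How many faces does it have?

For a closed orientable surface of genus 2, χ = 2 − 2·2 = -2.
F = -2 − V + E = -2 − 27 + 87 = 58.

58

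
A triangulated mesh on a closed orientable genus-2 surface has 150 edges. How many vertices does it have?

χ = 2 − 2·2 = -2, and every face is a triangle so 3F = 2E.
F = 2E/3 = 100. Then V = -2 + E − F = -2 + 150 − 100 = 48.

48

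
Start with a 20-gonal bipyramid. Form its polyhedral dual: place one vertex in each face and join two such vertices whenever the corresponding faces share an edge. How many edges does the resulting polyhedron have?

The base solid has V = 22, E = 60, F = 40.
The dual swaps V and F and preserves E: V′ = F = 40, E′ = E = 60, F′ = V = 22.

60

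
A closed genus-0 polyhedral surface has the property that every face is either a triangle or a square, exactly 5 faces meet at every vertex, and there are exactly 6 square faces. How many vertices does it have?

Let x be the number of triangles; then F = 6 + x.
Edge–face incidences: 2E = 4·6 + 3·x = 24 + 3x.
Every vertex has degree 5, so 5V = 2E.
Euler: V − E + F = 2 ⇒ (2E)/5 − E + (6 + x) = 2.
Multiply by 10: 2·(2E) − 5·(2E) + 10·(6 + x) = 20, i.e. 60 + 10x − 3·(24 + 3x) = 20.
Collecting terms: x − 12 = 20, so x = 32.
Then 2E = 24 + 3·32 = 120, so E = 60, V = 2E/5 = 24, F = 6 + 32 = 38.

24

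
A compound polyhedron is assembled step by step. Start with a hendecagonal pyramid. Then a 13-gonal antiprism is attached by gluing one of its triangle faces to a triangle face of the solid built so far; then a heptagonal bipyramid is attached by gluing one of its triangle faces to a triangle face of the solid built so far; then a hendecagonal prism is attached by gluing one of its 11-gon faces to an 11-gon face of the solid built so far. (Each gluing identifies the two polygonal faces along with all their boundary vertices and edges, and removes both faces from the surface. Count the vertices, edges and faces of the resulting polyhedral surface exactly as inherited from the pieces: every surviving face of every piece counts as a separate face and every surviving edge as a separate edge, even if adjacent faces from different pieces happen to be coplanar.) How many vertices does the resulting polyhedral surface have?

A hendecagonal pyramid: V=12, E=22, F=12.
Attach a 13-gonal antiprism (V=26, E=52, F=28) along a 3-gon: merge 3 vertices and 3 edges, delete both glued faces → V=35, E=71, F=38.
Attach a heptagonal bipyramid (V=9, E=21, F=14) along a 3-gon: merge 3 vertices and 3 edges, delete both glued faces → V=41, E=89, F=50.
Attach a hendecagonal prism (V=22, E=33, F=13) along an 11-gon: merge 11 vertices and 11 edges, delete both glued faces → V=52, E=111, F=61.
Check: V − E + F = 52 − 111 + 61 = 2.

52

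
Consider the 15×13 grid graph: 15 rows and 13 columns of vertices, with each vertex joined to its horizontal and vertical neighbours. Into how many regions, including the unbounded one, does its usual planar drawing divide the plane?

The grid has V = 15·13 = 195 vertices and E = 15·12 + 13·14 = 362 edges.
F = 2 − V + E = 2 − 195 + 362 = 169.

169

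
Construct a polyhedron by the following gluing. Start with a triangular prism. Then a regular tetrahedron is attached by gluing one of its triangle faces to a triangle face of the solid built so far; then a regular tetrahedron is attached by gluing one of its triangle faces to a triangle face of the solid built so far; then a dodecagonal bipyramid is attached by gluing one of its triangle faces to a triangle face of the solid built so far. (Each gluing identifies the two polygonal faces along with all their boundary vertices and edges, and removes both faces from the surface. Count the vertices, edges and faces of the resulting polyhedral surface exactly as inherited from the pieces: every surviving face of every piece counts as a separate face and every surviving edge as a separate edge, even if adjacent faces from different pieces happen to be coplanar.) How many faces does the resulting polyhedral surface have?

31

A triangular prism: V=6, E=9, F=5.
Attach a regular tetrahedron (V=4, E=6, F=4) along a 3-gon: merge 3 vertices and 3 edges, delete both glued faces → V=7, E=12, F=7.
Attach a regular tetrahedron (V=4, E=6, F=4) along a 3-gon: merge 3 vertices and 3 edges, delete both glued faces → V=8, E=15, F=9.
Attach a dodecagonal bipyramid (V=14, E=36, F=24) along a 3-gon: merge 3 vertices and 3 edges, delete both glued faces → V=19, E=48, F=31.
Check: V − E + F = 19 − 48 + 31 = 2.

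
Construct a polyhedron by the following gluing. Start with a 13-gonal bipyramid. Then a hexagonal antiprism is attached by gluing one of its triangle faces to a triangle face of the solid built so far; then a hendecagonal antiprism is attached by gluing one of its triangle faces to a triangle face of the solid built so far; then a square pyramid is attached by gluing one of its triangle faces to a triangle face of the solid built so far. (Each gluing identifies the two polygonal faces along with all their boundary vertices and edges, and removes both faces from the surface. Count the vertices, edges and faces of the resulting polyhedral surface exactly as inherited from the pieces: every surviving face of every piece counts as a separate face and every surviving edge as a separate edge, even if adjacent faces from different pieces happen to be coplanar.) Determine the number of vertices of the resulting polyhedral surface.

A 13-gonal bipyramid: V=15, E=39, F=26.
Attach a hexagonal antiprism (V=12, E=24, F=14) along a 3-gon: merge 3 vertices and 3 edges, delete both glued faces → V=24, E=60, F=38.
Attach a hendecagonal antiprism (V=22, E=44, F=24) along a 3-gon: merge 3 vertices and 3 edges, delete both glued faces → V=43, E=101, F=60.
Attach a square pyramid (V=5, E=8, F=5) along a 3-gon: merge 3 vertices and 3 edges, delete both glued faces → V=45, E=106, F=63.
Check: V − E + F = 45 − 106 + 63 = 2.

45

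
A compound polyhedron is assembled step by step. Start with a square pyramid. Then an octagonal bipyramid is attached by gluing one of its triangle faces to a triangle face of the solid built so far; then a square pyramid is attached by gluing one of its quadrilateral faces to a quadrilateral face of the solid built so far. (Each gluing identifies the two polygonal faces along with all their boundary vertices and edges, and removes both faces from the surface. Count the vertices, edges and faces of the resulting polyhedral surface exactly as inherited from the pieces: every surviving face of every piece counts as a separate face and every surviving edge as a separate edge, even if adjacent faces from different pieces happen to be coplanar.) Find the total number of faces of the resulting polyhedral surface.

22

A square pyramid: V=5, E=8, F=5.
Attach an octagonal bipyramid (V=10, E=24, F=16) along a 3-gon: merge 3 vertices and 3 edges, delete both glued faces → V=12, E=29, F=19.
Attach a square pyramid (V=5, E=8, F=5) along a 4-gon: merge 4 vertices and 4 edges, delete both glued faces → V=13, E=33, F=22.
Check: V − E + F = 13 − 33 + 22 = 2.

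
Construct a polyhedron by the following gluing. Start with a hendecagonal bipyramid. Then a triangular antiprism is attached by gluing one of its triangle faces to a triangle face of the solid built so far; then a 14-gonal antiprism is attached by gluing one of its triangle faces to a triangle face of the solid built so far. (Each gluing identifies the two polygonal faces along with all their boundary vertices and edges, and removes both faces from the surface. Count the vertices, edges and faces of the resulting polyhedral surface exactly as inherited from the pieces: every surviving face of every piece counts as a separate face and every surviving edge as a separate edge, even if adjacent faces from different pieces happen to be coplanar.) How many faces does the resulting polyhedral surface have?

56

A hendecagonal bipyramid: V=13, E=33, F=22.
Attach a triangular antiprism (V=6, E=12, F=8) along a 3-gon: merge 3 vertices and 3 edges, delete both glued faces → V=16, E=42, F=28.
Attach a 14-gonal antiprism (V=28, E=56, F=30) along a 3-gon: merge 3 vertices and 3 edges, delete both glued faces → V=41, E=95, F=56.
Check: V − E + F = 41 − 95 + 56 = 2.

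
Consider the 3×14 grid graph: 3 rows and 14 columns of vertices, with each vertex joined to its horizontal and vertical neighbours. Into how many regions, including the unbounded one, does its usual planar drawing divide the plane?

The grid has V = 3·14 = 42 vertices and E = 3·13 + 14·2 = 67 edges.
F = 2 − V + E = 2 − 42 + 67 = 27.

27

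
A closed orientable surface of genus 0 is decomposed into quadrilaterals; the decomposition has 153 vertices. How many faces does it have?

151

χ = 2 − 2·0 = 2, and every face is a square so 4F = 2E.
V − E + F = 2 with E = 4F/2 gives 153 − (4/2 − 1)·F = 2, so F = 151 and E = 302.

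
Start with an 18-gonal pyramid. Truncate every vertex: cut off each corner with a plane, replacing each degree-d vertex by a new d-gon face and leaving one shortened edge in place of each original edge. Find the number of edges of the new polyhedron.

108

The base solid has V = 19, E = 36, F = 19.
Truncation replaces each original edge-end by a new vertex, so V′ = 2E = 72.
Each original edge survives, and each old vertex of degree d contributes d new edges; summing degrees gives Σd = 2E, so E′ = E + 2E = 3E = 108.
Each original face survives and each original vertex becomes one new face: F′ = F + V = 38.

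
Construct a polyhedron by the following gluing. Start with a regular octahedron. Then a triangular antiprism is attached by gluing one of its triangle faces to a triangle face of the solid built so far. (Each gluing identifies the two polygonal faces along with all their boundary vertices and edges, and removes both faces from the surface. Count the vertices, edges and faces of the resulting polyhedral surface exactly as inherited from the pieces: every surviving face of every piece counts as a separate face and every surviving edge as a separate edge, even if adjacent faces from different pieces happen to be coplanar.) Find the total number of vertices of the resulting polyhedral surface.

A regular octahedron: V=6, E=12, F=8.
Attach a triangular antiprism (V=6, E=12, F=8) along a 3-gon: merge 3 vertices and 3 edges, delete both glued faces → V=9, E=21, F=14.
Check: V − E + F = 9 − 21 + 14 = 2.

9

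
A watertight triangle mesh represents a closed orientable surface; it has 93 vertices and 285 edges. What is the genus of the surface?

Every face is a triangle and each edge borders two faces, so 3F = 2·285, giving F = 190.
χ = V − E + F = 93 − 285 + 190 = -2.
For a closed orientable surface χ = 2 − 2g, so g = (2 − (-2))/2 = 2.

2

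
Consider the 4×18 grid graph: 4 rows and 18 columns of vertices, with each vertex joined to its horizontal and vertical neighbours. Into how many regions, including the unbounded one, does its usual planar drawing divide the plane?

The grid has V = 4·18 = 72 vertices and E = 4·17 + 18·3 = 122 edges.
F = 2 − V + E = 2 − 72 + 122 = 52.

52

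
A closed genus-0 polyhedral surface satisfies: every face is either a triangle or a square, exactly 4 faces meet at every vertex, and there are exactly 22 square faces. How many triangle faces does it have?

8

Let x be the number of triangles; then F = 22 + x.
Edge–face incidences: 2E = 4·22 + 3·x = 88 + 3x.
Every vertex has degree 4, so 4V = 2E.
Euler: V − E + F = 2 ⇒ (2E)/4 − E + (22 + x) = 2.
Multiply by 8: 2·(2E) − 4·(2E) + 8·(22 + x) = 16, i.e. 176 + 8x − 2·(88 + 3x) = 16.
Collecting terms: 2x = 16, so x = 8.
Then 2E = 88 + 3·8 = 112, so E = 56, V = 2E/4 = 28, F = 22 + 8 = 30.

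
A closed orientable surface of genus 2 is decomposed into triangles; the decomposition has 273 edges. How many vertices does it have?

χ = 2 − 2·2 = -2, and every face is a triangle so 3F = 2E.
F = 2E/3 = 182. Then V = -2 + E − F = -2 + 273 − 182 = 89.

89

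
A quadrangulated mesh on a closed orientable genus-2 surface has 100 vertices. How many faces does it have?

102

χ = 2 − 2·2 = -2, and every face is a square so 4F = 2E.
V − E + F = -2 with E = 4F/2 gives 100 − (4/2 − 1)·F = -2, so F = 102 and E = 204.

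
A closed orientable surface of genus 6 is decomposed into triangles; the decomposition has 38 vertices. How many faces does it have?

96

χ = 2 − 2·6 = -10, and every face is a triangle so 3F = 2E.
V − E + F = -10 with E = 3F/2 gives 38 − (3/2 − 1)·F = -10, so F = 96 and E = 144.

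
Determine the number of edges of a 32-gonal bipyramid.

96

A bipyramid over an n-gon has 2n triangular faces and n + 2 vertices: V = 32 + 2 = 34, E = 3·32 = 96, F = 2·32 = 64.
Check: V − E + F = 34 − 96 + 64 = 2.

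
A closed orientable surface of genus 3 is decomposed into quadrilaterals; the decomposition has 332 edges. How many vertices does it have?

162

χ = 2 − 2·3 = -4, and every face is a square so 4F = 2E.
F = 2E/4 = 166. Then V = -4 + E − F = -4 + 332 − 166 = 162.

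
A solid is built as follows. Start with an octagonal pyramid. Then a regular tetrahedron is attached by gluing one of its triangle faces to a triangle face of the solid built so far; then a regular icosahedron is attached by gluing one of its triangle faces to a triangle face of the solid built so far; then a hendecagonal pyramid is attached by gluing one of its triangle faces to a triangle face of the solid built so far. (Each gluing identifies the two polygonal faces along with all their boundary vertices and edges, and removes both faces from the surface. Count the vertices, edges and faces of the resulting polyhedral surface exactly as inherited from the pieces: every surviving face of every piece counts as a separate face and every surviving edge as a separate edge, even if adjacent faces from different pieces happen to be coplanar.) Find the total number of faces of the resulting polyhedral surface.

An octagonal pyramid: V=9, E=16, F=9.
Attach a regular tetrahedron (V=4, E=6, F=4) along a 3-gon: merge 3 vertices and 3 edges, delete both glued faces → V=10, E=19, F=11.
Attach a regular icosahedron (V=12, E=30, F=20) along a 3-gon: merge 3 vertices and 3 edges, delete both glued faces → V=19, E=46, F=29.
Attach a hendecagonal pyramid (V=12, E=22, F=12) along a 3-gon: merge 3 vertices and 3 edges, delete both glued faces → V=28, E=65, F=39.
Check: V − E + F = 28 − 65 + 39 = 2.

39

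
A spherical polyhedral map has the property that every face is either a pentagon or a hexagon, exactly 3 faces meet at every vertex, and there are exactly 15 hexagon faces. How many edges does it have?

75

Let x be the number of pentagons; then F = 15 + x.
Edge–face incidences: 2E = 6·15 + 5·x = 90 + 5x.
Every vertex has degree 3, so 3V = 2E.
Euler: V − E + F = 2 ⇒ (2E)/3 − E + (15 + x) = 2.
Multiply by 6: 2·(2E) − 3·(2E) + 6·(15 + x) = 12, i.e. 90 + 6x − (90 + 5x) = 12.
Collecting terms: x = 12.
Then 2E = 90 + 5·12 = 150, so E = 75, V = 2E/3 = 50, F = 15 + 12 = 27.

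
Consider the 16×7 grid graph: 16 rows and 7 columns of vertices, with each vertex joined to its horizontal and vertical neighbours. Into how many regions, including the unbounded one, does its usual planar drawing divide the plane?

The grid has V = 16·7 = 112 vertices and E = 16·6 + 7·15 = 201 edges.
F = 2 − V + E = 2 − 112 + 201 = 91.

91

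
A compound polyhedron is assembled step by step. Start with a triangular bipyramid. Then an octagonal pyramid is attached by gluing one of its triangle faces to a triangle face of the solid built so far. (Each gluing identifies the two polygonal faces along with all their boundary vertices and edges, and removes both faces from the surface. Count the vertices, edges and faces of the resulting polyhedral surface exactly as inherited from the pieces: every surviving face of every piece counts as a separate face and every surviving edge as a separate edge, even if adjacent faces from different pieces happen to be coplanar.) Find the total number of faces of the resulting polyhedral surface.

A triangular bipyramid: V=5, E=9, F=6.
Attach an octagonal pyramid (V=9, E=16, F=9) along a 3-gon: merge 3 vertices and 3 edges, delete both glued faces → V=11, E=22, F=13.
Check: V − E + F = 11 − 22 + 13 = 2.

13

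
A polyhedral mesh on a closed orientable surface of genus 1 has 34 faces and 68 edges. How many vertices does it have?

For a closed orientable surface of genus 1, χ = 2 − 2·1 = 0.
V = 0 + E − F = 0 + 68 − 34 = 34.

34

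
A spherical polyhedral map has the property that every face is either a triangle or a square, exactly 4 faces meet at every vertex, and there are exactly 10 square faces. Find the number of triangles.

Let x be the number of triangles; then F = 10 + x.
Edge–face incidences: 2E = 4·10 + 3·x = 40 + 3x.
Every vertex has degree 4, so 4V = 2E.
Euler: V − E + F = 2 ⇒ (2E)/4 − E + (10 + x) = 2.
Multiply by 8: 2·(2E) − 4·(2E) + 8·(10 + x) = 16, i.e. 80 + 8x − 2·(40 + 3x) = 16.
Collecting terms: 2x = 16, so x = 8.
Then 2E = 40 + 3·8 = 64, so E = 32, V = 2E/4 = 16, F = 10 + 8 = 18.

8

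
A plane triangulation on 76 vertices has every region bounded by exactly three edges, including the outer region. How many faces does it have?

148

In a plane triangulation 3F = 2E and V − E + F = 2, so F = 2V − 4 = 2·76 − 4 = 148.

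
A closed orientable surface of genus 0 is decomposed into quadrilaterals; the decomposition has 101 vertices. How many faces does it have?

χ = 2 − 2·0 = 2, and every face is a square so 4F = 2E.
V − E + F = 2 with E = 4F/2 gives 101 − (4/2 − 1)·F = 2, so F = 99 and E = 198.

99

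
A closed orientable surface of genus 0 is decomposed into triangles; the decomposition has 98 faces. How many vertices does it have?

51

χ = 2 − 2·0 = 2, and every face is a triangle so 3F = 2E.
E = 3·98/2 = 147. Then V = 2 + E − F = 2 + 147 − 98 = 51.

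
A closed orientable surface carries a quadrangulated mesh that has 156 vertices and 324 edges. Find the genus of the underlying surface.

Every face is a square and each edge borders two faces, so 4F = 2·324, giving F = 162.
χ = V − E + F = 156 − 324 + 162 = -6.
For a closed orientable surface χ = 2 − 2g, so g = (2 − (-6))/2 = 4.

4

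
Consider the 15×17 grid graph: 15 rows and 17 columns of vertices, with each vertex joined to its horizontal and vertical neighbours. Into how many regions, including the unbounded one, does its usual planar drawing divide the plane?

225

The grid has V = 15·17 = 255 vertices and E = 15·16 + 17·14 = 478 edges.
F = 2 − V + E = 2 − 255 + 478 = 225.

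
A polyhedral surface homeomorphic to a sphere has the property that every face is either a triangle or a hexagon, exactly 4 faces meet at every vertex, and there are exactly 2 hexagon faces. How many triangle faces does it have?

12

Let x be the number of triangles; then F = 2 + x.
Edge–face incidences: 2E = 6·2 + 3·x = 12 + 3x.
Every vertex has degree 4, so 4V = 2E.
Euler: V − E + F = 2 ⇒ (2E)/4 − E + (2 + x) = 2.
Multiply by 8: 2·(2E) − 4·(2E) + 8·(2 + x) = 16, i.e. 16 + 8x − 2·(12 + 3x) = 16.
Collecting terms: 2x − 8 = 16, so 2x = 24, so x = 12.
Then 2E = 12 + 3·12 = 48, so E = 24, V = 2E/4 = 12, F = 2 + 12 = 14.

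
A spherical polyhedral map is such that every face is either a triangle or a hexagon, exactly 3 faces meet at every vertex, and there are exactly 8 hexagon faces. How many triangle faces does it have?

Let x be the number of triangles; then F = 8 + x.
Edge–face incidences: 2E = 6·8 + 3·x = 48 + 3x.
Every vertex has degree 3, so 3V = 2E.
Euler: V − E + F = 2 ⇒ (2E)/3 − E + (8 + x) = 2.
Multiply by 6: 2·(2E) − 3·(2E) + 6·(8 + x) = 12, i.e. 48 + 6x − (48 + 3x) = 12.
Collecting terms: 3x = 12, so x = 4.
Then 2E = 48 + 3·4 = 60, so E = 30, V = 2E/3 = 20, F = 8 + 4 = 12.

4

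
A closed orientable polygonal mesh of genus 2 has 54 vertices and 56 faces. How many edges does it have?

112

For a closed orientable surface of genus 2, χ = 2 − 2·2 = -2.
E = V + F − (-2) = 54 + 56 − (-2) = 112.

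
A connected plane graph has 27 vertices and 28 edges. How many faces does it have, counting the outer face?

3

Euler's formula for a connected plane graph: V − E + F = 2, so F = 2 − 27 + 28 = 3.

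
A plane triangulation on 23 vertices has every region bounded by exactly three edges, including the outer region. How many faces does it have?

In a plane triangulation 3F = 2E and V − E + F = 2, so F = 2V − 4 = 2·23 − 4 = 42.

42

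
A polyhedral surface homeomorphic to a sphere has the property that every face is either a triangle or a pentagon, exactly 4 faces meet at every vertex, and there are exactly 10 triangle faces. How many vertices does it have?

Let x be the number of pentagons; then F = 10 + x.
Edge–face incidences: 2E = 3·10 + 5·x = 30 + 5x.
Every vertex has degree 4, so 4V = 2E.
Euler: V − E + F = 2 ⇒ (2E)/4 − E + (10 + x) = 2.
Multiply by 8: 2·(2E) − 4·(2E) + 8·(10 + x) = 16, i.e. 80 + 8x − 2·(30 + 5x) = 16.
Collecting terms: −2x + 20 = 16, so −2x = −4, so x = 2.
Then 2E = 30 + 5·2 = 40, so E = 20, V = 2E/4 = 10, F = 10 + 2 = 12.

10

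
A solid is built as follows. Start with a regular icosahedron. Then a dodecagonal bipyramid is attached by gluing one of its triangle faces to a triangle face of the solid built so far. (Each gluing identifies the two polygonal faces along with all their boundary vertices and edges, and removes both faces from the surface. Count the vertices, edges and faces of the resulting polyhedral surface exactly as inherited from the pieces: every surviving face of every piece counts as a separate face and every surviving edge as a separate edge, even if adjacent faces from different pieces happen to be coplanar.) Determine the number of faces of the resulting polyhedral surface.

A regular icosahedron: V=12, E=30, F=20.
Attach a dodecagonal bipyramid (V=14, E=36, F=24) along a 3-gon: merge 3 vertices and 3 edges, delete both glued faces → V=23, E=63, F=42.
Check: V − E + F = 23 − 63 + 42 = 2.

42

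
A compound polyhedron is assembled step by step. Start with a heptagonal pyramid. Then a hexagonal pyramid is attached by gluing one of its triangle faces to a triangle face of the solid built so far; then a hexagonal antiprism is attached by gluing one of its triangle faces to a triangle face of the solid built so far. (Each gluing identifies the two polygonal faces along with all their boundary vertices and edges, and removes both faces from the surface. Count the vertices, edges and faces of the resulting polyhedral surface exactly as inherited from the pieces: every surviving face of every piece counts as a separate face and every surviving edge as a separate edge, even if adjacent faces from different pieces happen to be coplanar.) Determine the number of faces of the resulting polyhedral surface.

25

A heptagonal pyramid: V=8, E=14, F=8.
Attach a hexagonal pyramid (V=7, E=12, F=7) along a 3-gon: merge 3 vertices and 3 edges, delete both glued faces → V=12, E=23, F=13.
Attach a hexagonal antiprism (V=12, E=24, F=14) along a 3-gon: merge 3 vertices and 3 edges, delete both glued faces → V=21, E=44, F=25.
Check: V − E + F = 21 − 44 + 25 = 2.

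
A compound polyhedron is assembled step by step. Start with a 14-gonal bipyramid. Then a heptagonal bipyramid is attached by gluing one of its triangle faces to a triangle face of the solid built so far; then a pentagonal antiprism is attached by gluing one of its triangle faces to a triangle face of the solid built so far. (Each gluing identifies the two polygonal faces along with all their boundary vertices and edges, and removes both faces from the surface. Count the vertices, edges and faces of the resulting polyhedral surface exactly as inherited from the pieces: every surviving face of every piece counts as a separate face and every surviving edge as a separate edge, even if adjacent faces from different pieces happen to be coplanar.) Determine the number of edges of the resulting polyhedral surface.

77

A 14-gonal bipyramid: V=16, E=42, F=28.
Attach a heptagonal bipyramid (V=9, E=21, F=14) along a 3-gon: merge 3 vertices and 3 edges, delete both glued faces → V=22, E=60, F=40.
Attach a pentagonal antiprism (V=10, E=20, F=12) along a 3-gon: merge 3 vertices and 3 edges, delete both glued faces → V=29, E=77, F=50.
Check: V − E + F = 29 − 77 + 50 = 2.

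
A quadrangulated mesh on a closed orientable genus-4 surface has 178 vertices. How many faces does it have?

184

χ = 2 − 2·4 = -6, and every face is a square so 4F = 2E.
V − E + F = -6 with E = 4F/2 gives 178 − (4/2 − 1)·F = -6, so F = 184 and E = 368.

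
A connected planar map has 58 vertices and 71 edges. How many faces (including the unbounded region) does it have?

Euler's formula for a connected plane graph: V − E + F = 2, so F = 2 − 58 + 71 = 15.

15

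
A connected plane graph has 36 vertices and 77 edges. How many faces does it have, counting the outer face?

Euler's formula for a connected plane graph: V − E + F = 2, so F = 2 − 36 + 77 = 43.

43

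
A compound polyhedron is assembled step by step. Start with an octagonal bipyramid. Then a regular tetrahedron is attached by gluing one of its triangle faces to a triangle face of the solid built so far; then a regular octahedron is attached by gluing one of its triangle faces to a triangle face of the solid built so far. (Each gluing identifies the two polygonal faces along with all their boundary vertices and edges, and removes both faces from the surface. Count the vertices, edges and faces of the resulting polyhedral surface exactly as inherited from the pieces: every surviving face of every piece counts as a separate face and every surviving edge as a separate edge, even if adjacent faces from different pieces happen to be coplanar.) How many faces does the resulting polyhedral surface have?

An octagonal bipyramid: V=10, E=24, F=16.
Attach a regular tetrahedron (V=4, E=6, F=4) along a 3-gon: merge 3 vertices and 3 edges, delete both glued faces → V=11, E=27, F=18.
Attach a regular octahedron (V=6, E=12, F=8) along a 3-gon: merge 3 vertices and 3 edges, delete both glued faces → V=14, E=36, F=24.
Check: V − E + F = 14 − 36 + 24 = 2.

24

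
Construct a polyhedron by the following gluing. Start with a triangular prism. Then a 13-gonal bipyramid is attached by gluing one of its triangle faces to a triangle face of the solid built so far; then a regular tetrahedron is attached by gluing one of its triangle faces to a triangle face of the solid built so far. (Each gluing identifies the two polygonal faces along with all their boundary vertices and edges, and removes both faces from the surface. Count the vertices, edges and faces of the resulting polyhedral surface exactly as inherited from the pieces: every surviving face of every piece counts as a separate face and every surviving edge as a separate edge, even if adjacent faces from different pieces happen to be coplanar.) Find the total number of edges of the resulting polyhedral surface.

A triangular prism: V=6, E=9, F=5.
Attach a 13-gonal bipyramid (V=15, E=39, F=26) along a 3-gon: merge 3 vertices and 3 edges, delete both glued faces → V=18, E=45, F=29.
Attach a regular tetrahedron (V=4, E=6, F=4) along a 3-gon: merge 3 vertices and 3 edges, delete both glued faces → V=19, E=48, F=31.
Check: V − E + F = 19 − 48 + 31 = 2.

48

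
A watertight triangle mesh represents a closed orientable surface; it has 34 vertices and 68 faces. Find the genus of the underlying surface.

Every face is a triangle, so 2E = 3·68 = 204, giving E = 102.
χ = V − E + F = 34 − 102 + 68 = 0.
For a closed orientable surface χ = 2 − 2g, so g = (2 − (0))/2 = 1.

1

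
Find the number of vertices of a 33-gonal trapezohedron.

The n-trapezohedron (dual of the n-antiprism) has V = 2·33 + 2 = 68, E = 4·33 = 132, F = 2·33 = 66.
Check: V − E + F = 68 − 132 + 66 = 2.

68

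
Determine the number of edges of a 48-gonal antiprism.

An antiprism on an n-gon has two n-gon caps and 2n triangles: V = 2·48 = 96, E = 4·48 = 192, F = 2·48 + 2 = 98.

192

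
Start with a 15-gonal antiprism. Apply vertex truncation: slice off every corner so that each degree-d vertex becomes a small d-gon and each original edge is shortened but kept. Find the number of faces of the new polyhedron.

62

The base solid has V = 30, E = 60, F = 32.
Truncation replaces each original edge-end by a new vertex, so V′ = 2E = 120.
Each original edge survives, and each old vertex of degree d contributes d new edges; summing degrees gives Σd = 2E, so E′ = E + 2E = 3E = 180.
Each original face survives and each original vertex becomes one new face: F′ = F + V = 62.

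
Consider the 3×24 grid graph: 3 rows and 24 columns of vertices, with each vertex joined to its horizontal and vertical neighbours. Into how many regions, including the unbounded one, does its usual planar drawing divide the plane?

47

The grid has V = 3·24 = 72 vertices and E = 3·23 + 24·2 = 117 edges.
F = 2 − V + E = 2 − 72 + 117 = 47.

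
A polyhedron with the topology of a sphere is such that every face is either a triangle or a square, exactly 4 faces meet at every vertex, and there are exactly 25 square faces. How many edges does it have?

Let x be the number of triangles; then F = 25 + x.
Edge–face incidences: 2E = 4·25 + 3·x = 100 + 3x.
Every vertex has degree 4, so 4V = 2E.
Euler: V − E + F = 2 ⇒ (2E)/4 − E + (25 + x) = 2.
Multiply by 8: 2·(2E) − 4·(2E) + 8·(25 + x) = 16, i.e. 200 + 8x − 2·(100 + 3x) = 16.
Collecting terms: 2x = 16, so x = 8.
Then 2E = 100 + 3·8 = 124, so E = 62, V = 2E/4 = 31, F = 25 + 8 = 33.

62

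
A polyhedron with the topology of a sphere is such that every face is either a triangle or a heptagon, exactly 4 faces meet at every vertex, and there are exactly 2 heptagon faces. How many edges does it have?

28

Let x be the number of triangles; then F = 2 + x.
Edge–face incidences: 2E = 7·2 + 3·x = 14 + 3x.
Every vertex has degree 4, so 4V = 2E.
Euler: V − E + F = 2 ⇒ (2E)/4 − E + (2 + x) = 2.
Multiply by 8: 2·(2E) − 4·(2E) + 8·(2 + x) = 16, i.e. 16 + 8x − 2·(14 + 3x) = 16.
Collecting terms: 2x − 12 = 16, so 2x = 28, so x = 14.
Then 2E = 14 + 3·14 = 56, so E = 28, V = 2E/4 = 14, F = 2 + 14 = 16.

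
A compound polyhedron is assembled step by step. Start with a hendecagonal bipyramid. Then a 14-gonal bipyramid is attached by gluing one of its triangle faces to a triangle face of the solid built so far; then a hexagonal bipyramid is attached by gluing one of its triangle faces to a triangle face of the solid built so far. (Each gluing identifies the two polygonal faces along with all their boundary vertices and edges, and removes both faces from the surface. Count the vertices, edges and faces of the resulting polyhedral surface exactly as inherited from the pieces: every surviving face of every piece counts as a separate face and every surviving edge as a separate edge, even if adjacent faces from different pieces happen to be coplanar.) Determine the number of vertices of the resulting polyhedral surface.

A hendecagonal bipyramid: V=13, E=33, F=22.
Attach a 14-gonal bipyramid (V=16, E=42, F=28) along a 3-gon: merge 3 vertices and 3 edges, delete both glued faces → V=26, E=72, F=48.
Attach a hexagonal bipyramid (V=8, E=18, F=12) along a 3-gon: merge 3 vertices and 3 edges, delete both glued faces → V=31, E=87, F=58.
Check: V − E + F = 31 − 87 + 58 = 2.

31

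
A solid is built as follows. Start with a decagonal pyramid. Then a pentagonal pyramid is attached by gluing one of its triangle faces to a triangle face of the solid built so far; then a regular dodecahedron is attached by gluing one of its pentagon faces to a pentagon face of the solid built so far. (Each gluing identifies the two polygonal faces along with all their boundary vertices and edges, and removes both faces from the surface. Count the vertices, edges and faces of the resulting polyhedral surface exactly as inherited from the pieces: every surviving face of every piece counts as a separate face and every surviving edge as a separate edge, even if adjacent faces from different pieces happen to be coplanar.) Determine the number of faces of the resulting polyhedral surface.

A decagonal pyramid: V=11, E=20, F=11.
Attach a pentagonal pyramid (V=6, E=10, F=6) along a 3-gon: merge 3 vertices and 3 edges, delete both glued faces → V=14, E=27, F=15.
Attach a regular dodecahedron (V=20, E=30, F=12) along a 5-gon: merge 5 vertices and 5 edges, delete both glued faces → V=29, E=52, F=25.
Check: V − E + F = 29 − 52 + 25 = 2.

25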